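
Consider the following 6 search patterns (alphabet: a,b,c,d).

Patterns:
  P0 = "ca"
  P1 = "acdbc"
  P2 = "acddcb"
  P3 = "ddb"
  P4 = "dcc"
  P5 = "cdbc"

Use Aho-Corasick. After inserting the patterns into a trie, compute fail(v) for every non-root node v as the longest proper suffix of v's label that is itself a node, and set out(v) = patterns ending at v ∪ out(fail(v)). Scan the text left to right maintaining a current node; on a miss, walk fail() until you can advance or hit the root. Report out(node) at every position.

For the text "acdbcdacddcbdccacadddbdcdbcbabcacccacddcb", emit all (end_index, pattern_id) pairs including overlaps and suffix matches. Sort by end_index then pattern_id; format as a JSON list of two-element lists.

Build:
Trie (insert patterns):
  n0 'ε': a→3 c→1 d→11
  n1 'c': a→2 d→16
  n2 'ca': ·  [P0 ends]
  n3 'a': c→4
  n4 'ac': d→5
  n5 'acd': b→6 d→8
  n6 'acdb': c→7
  n7 'acdbc': ·  [P1 ends]
  n8 'acdd': c→9
  n9 'acddc': b→10
  n10 'acddcb': ·  [P2 ends]
  n11 'd': c→14 d→12
  n12 'dd': b→13
  n13 'ddb': ·  [P3 ends]
  n14 'dc': c→15
  n15 'dcc': ·  [P4 ends]
  n16 'cd': b→17
  n17 'cdb': c→18
  n18 'cdbc': ·  [P5 ends]

BFS fail/out derivation:
  fail(1) 'c': from fail(0)=0 chase 'c': 0 ⇒ 0;  out=∅∪out(0)=∅
  fail(3) 'a': from fail(0)=0 chase 'a': 0 ⇒ 0;  out=∅∪out(0)=∅
  fail(11) 'd': from fail(0)=0 chase 'd': 0 ⇒ 0;  out=∅∪out(0)=∅
  fail(2) 'ca': from fail(1)=0 chase 'a': 0 ⇒ 3;  out={0}∪out(3)={0}
  fail(4) 'ac': from fail(3)=0 chase 'c': 0 ⇒ 1;  out=∅∪out(1)=∅
  fail(12) 'dd': from fail(11)=0 chase 'd': 0 ⇒ 11;  out=∅∪out(11)=∅
  fail(14) 'dc': from fail(11)=0 chase 'c': 0 ⇒ 1;  out=∅∪out(1)=∅
  fail(16) 'cd': from fail(1)=0 chase 'd': 0 ⇒ 11;  out=∅∪out(11)=∅
  fail(5) 'acd': from fail(4)=1 chase 'd': 1 ⇒ 16;  out=∅∪out(16)=∅
  fail(13) 'ddb': from fail(12)=11 chase 'b': 11→0 ⇒ 0;  out={3}∪out(0)={3}
  fail(15) 'dcc': from fail(14)=1 chase 'c': 1→0 ⇒ 1;  out={4}∪out(1)={4}
  fail(17) 'cdb': from fail(16)=11 chase 'b': 11→0 ⇒ 0;  out=∅∪out(0)=∅
  fail(6) 'acdb': from fail(5)=16 chase 'b': 16 ⇒ 17;  out=∅∪out(17)=∅
  fail(8) 'acdd': from fail(5)=16 chase 'd': 16→11 ⇒ 12;  out=∅∪out(12)=∅
  fail(18) 'cdbc': from fail(17)=0 chase 'c': 0 ⇒ 1;  out={5}∪out(1)={5}
  fail(7) 'acdbc': from fail(6)=17 chase 'c': 17 ⇒ 18;  out={1}∪out(18)={1,5}
  fail(9) 'acddc': from fail(8)=12 chase 'c': 12→11 ⇒ 14;  out=∅∪out(14)=∅
  fail(10) 'acddcb': from fail(9)=14 chase 'b': 14→1→0 ⇒ 0;  out={2}∪out(0)={2}

Run:
pos 0 'a': at 3
pos 1 'c': at 4
pos 2 'd': at 5
pos 3 'b': at 6
pos 4 'c': at 7  → match P1@[0:4],P5@[1:4]
pos 5 'd': at 16 (fail-walked)
pos 6 'a': at 3 (fail-walked)
pos 7 'c': at 4
pos 8 'd': at 5
pos 9 'd': at 8
pos 10 'c': at 9
pos 11 'b': at 10  → match P2@[6:11]
pos 12 'd': at 11 (fail-walked)
pos 13 'c': at 14
pos 14 'c': at 15  → match P4@[12:14]
pos 15 'a': at 2 (fail-walked)  → match P0@[14:15]
pos 16 'c': at 4 (fail-walked)
pos 17 'a': at 2 (fail-walked)  → match P0@[16:17]
pos 18 'd': at 11 (fail-walked)
pos 19 'd': at 12
pos 20 'd': at 12 (fail-walked)
pos 21 'b': at 13  → match P3@[19:21]
pos 22 'd': at 11 (fail-walked)
pos 23 'c': at 14
pos 24 'd': at 16 (fail-walked)
pos 25 'b': at 17
pos 26 'c': at 18  → match P5@[23:26]
pos 27 'b': at 0 (fail-walked)
pos 28 'a': at 3
pos 29 'b': at 0 (fail-walked)
pos 30 'c': at 1
pos 31 'a': at 2  → match P0@[30:31]
pos 32 'c': at 4 (fail-walked)
pos 33 'c': at 1 (fail-walked)
pos 34 'c': at 1 (fail-walked)
pos 35 'a': at 2  → match P0@[34:35]
pos 36 'c': at 4 (fail-walked)
pos 37 'd': at 5
pos 38 'd': at 8
pos 39 'c': at 9
pos 40 'b': at 10  → match P2@[35:40]

Result: [[4,1],[4,5],[11,2],[14,4],[15,0],[17,0],[21,3],[26,5],[31,0],[35,0],[40,2]]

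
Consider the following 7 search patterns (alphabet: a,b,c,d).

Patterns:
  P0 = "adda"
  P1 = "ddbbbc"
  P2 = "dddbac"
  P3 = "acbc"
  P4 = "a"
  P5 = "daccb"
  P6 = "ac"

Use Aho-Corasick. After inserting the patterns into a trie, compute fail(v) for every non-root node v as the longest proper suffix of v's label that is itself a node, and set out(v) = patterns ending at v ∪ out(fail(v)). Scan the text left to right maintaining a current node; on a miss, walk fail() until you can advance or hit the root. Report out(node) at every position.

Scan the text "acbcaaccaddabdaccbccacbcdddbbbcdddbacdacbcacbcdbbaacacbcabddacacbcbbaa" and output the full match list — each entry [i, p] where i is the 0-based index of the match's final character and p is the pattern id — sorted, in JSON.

Build:
Trie nodes:
  n0 'ε': a→1 d→5
  n1 'a': c→15 d→2  [P4 ends]
  n2 'ad': d→3
  n3 'add': a→4
  n4 'adda': ·  [P0 ends]
  n5 'd': a→18 d→6
  n6 'dd': b→7 d→11
  n7 'ddb': b→8
  n8 'ddbb': b→9
  n9 'ddbbb': c→10
  n10 'ddbbbc': ·  [P1 ends]
  n11 'ddd': b→12
  n12 'dddb': a→13
  n13 'dddba': c→14
  n14 'dddbac': ·  [P2 ends]
  n15 'ac': b→16  [P6 ends]
  n16 'acb': c→17
  n17 'acbc': ·  [P3 ends]
  n18 'da': c→19
  n19 'dac': c→20
  n20 'dacc': b→21
  n21 'daccb': ·  [P5 ends]

BFS fail/out derivation:
  n1('a'): parent n0 fail=0; on 'a' 0 → fail=0;  out {4}∪∅={4}
  n5('d'): parent n0 fail=0; on 'd' 0 → fail=0;  out ∅∪∅=∅
  n2('ad'): parent n1 fail=0; on 'd' 0 → fail=5;  out ∅∪∅=∅
  n6('dd'): parent n5 fail=0; on 'd' 0 → fail=5;  out ∅∪∅=∅
  n15('ac'): parent n1 fail=0; on 'c' 0 → fail=0;  out {6}∪∅={6}
  n18('da'): parent n5 fail=0; on 'a' 0 → fail=1;  out ∅∪{4}={4}
  n3('add'): parent n2 fail=5; on 'd' 5 → fail=6;  out ∅∪∅=∅
  n7('ddb'): parent n6 fail=5; on 'b' 5→0 → fail=0;  out ∅∪∅=∅
  n11('ddd'): parent n6 fail=5; on 'd' 5 → fail=6;  out ∅∪∅=∅
  n16('acb'): parent n15 fail=0; on 'b' 0 → fail=0;  out ∅∪∅=∅
  n19('dac'): parent n18 fail=1; on 'c' 1 → fail=15;  out ∅∪{6}={6}
  n4('adda'): parent n3 fail=6; on 'a' 6→5 → fail=18;  out {0}∪{4}={0,4}
  n8('ddbb'): parent n7 fail=0; on 'b' 0 → fail=0;  out ∅∪∅=∅
  n12('dddb'): parent n11 fail=6; on 'b' 6 → fail=7;  out ∅∪∅=∅
  n17('acbc'): parent n16 fail=0; on 'c' 0 → fail=0;  out {3}∪∅={3}
  n20('dacc'): parent n19 fail=15; on 'c' 15→0 → fail=0;  out ∅∪∅=∅
  n9('ddbbb'): parent n8 fail=0; on 'b' 0 → fail=0;  out ∅∪∅=∅
  n13('dddba'): parent n12 fail=7; on 'a' 7→0 → fail=1;  out ∅∪{4}={4}
  n21('daccb'): parent n20 fail=0; on 'b' 0 → fail=0;  out {5}∪∅={5}
  n10('ddbbbc'): parent n9 fail=0; on 'c' 0 → fail=0;  out {1}∪∅={1}
  n14('dddbac'): parent n13 fail=1; on 'c' 1 → fail=15;  out {2}∪{6}={2,6}

Scan:
i=0 'a': node 0→1  emit P4@[0:0]
i=1 'c': node 1→15  emit P6@[0:1]
i=2 'b': node 15→16
i=3 'c': node 16→17  emit P3@[0:3]
i=4 'a': node 17→1 ·f  emit P4@[4:4]
i=5 'a': node 1→1 ·f  emit P4@[5:5]
i=6 'c': node 1→15  emit P6@[5:6]
i=7 'c': node 15→0 ·f
i=8 'a': node 0→1  emit P4@[8:8]
i=9 'd': node 1→2
i=10 'd': node 2→3
i=11 'a': node 3→4  emit P0@[8:11],P4@[11:11]
i=12 'b': node 4→0 ·f
i=13 'd': node 0→5
i=14 'a': node 5→18  emit P4@[14:14]
i=15 'c': node 18→19  emit P6@[14:15]
i=16 'c': node 19→20
i=17 'b': node 20→21  emit P5@[13:17]
i=18 'c': node 21→0 ·f
i=19 'c': node 0→0
i=20 'a': node 0→1  emit P4@[20:20]
i=21 'c': node 1→15  emit P6@[20:21]
i=22 'b': node 15→16
i=23 'c': node 16→17  emit P3@[20:23]
i=24 'd': node 17→5 ·f
i=25 'd': node 5→6
i=26 'd': node 6→11
i=27 'b': node 11→12
i=28 'b': node 12→8 ·f
i=29 'b': node 8→9
i=30 'c': node 9→10  emit P1@[25:30]
i=31 'd': node 10→5 ·f
i=32 'd': node 5→6
i=33 'd': node 6→11
i=34 'b': node 11→12
i=35 'a': node 12→13  emit P4@[35:35]
i=36 'c': node 13→14  emit P2@[31:36],P6@[35:36]
i=37 'd': node 14→5 ·f
i=38 'a': node 5→18  emit P4@[38:38]
i=39 'c': node 18→19  emit P6@[38:39]
i=40 'b': node 19→16 ·f
i=41 'c': node 16→17  emit P3@[38:41]
i=42 'a': node 17→1 ·f  emit P4@[42:42]
i=43 'c': node 1→15  emit P6@[42:43]
i=44 'b': node 15→16
i=45 'c': node 16→17  emit P3@[42:45]
i=46 'd': node 17→5 ·f
i=47 'b': node 5→0 ·f
i=48 'b': node 0→0
i=49 'a': node 0→1  emit P4@[49:49]
i=50 'a': node 1→1 ·f  emit P4@[50:50]
i=51 'c': node 1→15  emit P6@[50:51]
i=52 'a': node 15→1 ·f  emit P4@[52:52]
i=53 'c': node 1→15  emit P6@[52:53]
i=54 'b': node 15→16
i=55 'c': node 16→17  emit P3@[52:55]
i=56 'a': node 17→1 ·f  emit P4@[56:56]
i=57 'b': node 1→0 ·f
i=58 'd': node 0→5
i=59 'd': node 5→6
i=60 'a': node 6→18 ·f  emit P4@[60:60]
i=61 'c': node 18→19  emit P6@[60:61]
i=62 'a': node 19→1 ·f  emit P4@[62:62]
i=63 'c': node 1→15  emit P6@[62:63]
i=64 'b': node 15→16
i=65 'c': node 16→17  emit P3@[62:65]
i=66 'b': node 17→0 ·f
i=67 'b': node 0→0
i=68 'a': node 0→1  emit P4@[68:68]
i=69 'a': node 1→1 ·f  emit P4@[69:69]

Result: [[0,4],[1,6],[3,3],[4,4],[5,4],[6,6],[8,4],[11,0],[11,4],[14,4],[15,6],[17,5],[20,4],[21,6],[23,3],[30,1],[35,4],[36,2],[36,6],[38,4],[39,6],[41,3],[42,4],[43,6],[45,3],[49,4],[50,4],[51,6],[52,4],[53,6],[55,3],[56,4],[60,4],[61,6],[62,4],[63,6],[65,3],[68,4],[69,4]]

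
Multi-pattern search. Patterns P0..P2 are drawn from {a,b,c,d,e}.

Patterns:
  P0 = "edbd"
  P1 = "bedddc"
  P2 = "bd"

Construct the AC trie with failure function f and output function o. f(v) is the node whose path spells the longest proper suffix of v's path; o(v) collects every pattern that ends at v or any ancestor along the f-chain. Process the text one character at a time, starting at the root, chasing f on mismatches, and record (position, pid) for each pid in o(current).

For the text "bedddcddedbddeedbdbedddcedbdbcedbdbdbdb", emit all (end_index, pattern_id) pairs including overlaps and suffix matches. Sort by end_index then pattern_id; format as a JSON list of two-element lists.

Construct AC machine:
Trie nodes:
  n0 'ε': b→5 e→1
  n1 'e': d→2
  n2 'ed': b→3
  n3 'edb': d→4
  n4 'edbd': ·  [P0 ends]
  n5 'b': d→11 e→6
  n6 'be': d→7
  n7 'bed': d→8
  n8 'bedd': d→9
  n9 'beddd': c→10
  n10 'bedddc': ·  [P1 ends]
  n11 'bd': ·  [P2 ends]

Failure links (BFS by depth):
  fail(1) 'e': from fail(0)=0 chase 'e': 0 ⇒ 0;  out=∅∪out(0)=∅
  fail(5) 'b': from fail(0)=0 chase 'b': 0 ⇒ 0;  out=∅∪out(0)=∅
  fail(2) 'ed': from fail(1)=0 chase 'd': 0 ⇒ 0;  out=∅∪out(0)=∅
  fail(6) 'be': from fail(5)=0 chase 'e': 0 ⇒ 1;  out=∅∪out(1)=∅
  fail(11) 'bd': from fail(5)=0 chase 'd': 0 ⇒ 0;  out={2}∪out(0)={2}
  fail(3) 'edb': from fail(2)=0 chase 'b': 0 ⇒ 5;  out=∅∪out(5)=∅
  fail(7) 'bed': from fail(6)=1 chase 'd': 1 ⇒ 2;  out=∅∪out(2)=∅
  fail(4) 'edbd': from fail(3)=5 chase 'd': 5 ⇒ 11;  out={0}∪out(11)={0,2}
  fail(8) 'bedd': from fail(7)=2 chase 'd': 2→0 ⇒ 0;  out=∅∪out(0)=∅
  fail(9) 'beddd': from fail(8)=0 chase 'd': 0 ⇒ 0;  out=∅∪out(0)=∅
  fail(10) 'bedddc': from fail(9)=0 chase 'c': 0 ⇒ 0;  out={1}∪out(0)={1}

Run:
pos 0 'b': at 5
pos 1 'e': at 6
pos 2 'd': at 7
pos 3 'd': at 8
pos 4 'd': at 9
pos 5 'c': at 10  → match P1@[0:5]
pos 6 'd': at 0 (via fail)
pos 7 'd': at 0
pos 8 'e': at 1
pos 9 'd': at 2
pos 10 'b': at 3
pos 11 'd': at 4  → match P0@[8:11],P2@[10:11]
pos 12 'd': at 0 (via fail)
pos 13 'e': at 1
pos 14 'e': at 1 (via fail)
pos 15 'd': at 2
pos 16 'b': at 3
pos 17 'd': at 4  → match P0@[14:17],P2@[16:17]
pos 18 'b': at 5 (via fail)
pos 19 'e': at 6
pos 20 'd': at 7
pos 21 'd': at 8
pos 22 'd': at 9
pos 23 'c': at 10  → match P1@[18:23]
pos 24 'e': at 1 (via fail)
pos 25 'd': at 2
pos 26 'b': at 3
pos 27 'd': at 4  → match P0@[24:27],P2@[26:27]
pos 28 'b': at 5 (via fail)
pos 29 'c': at 0 (via fail)
pos 30 'e': at 1
pos 31 'd': at 2
pos 32 'b': at 3
pos 33 'd': at 4  → match P0@[30:33],P2@[32:33]
pos 34 'b': at 5 (via fail)
pos 35 'd': at 11  → match P2@[34:35]
pos 36 'b': at 5 (via fail)
pos 37 'd': at 11  → match P2@[36:37]
pos 38 'b': at 5 (via fail)

All matches (sorted): [[5,1],[11,0],[11,2],[17,0],[17,2],[23,1],[27,0],[27,2],[33,0],[33,2],[35,2],[37,2]]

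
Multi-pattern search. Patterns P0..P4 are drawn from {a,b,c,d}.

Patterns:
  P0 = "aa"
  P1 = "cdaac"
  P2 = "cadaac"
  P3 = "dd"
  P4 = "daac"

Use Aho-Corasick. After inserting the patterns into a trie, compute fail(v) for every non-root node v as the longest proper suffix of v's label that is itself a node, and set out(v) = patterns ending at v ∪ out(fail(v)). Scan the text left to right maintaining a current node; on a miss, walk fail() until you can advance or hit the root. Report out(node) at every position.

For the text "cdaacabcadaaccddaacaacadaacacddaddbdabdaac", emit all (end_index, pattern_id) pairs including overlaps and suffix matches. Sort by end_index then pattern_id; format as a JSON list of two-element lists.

Construct AC machine:
Trie nodes:
  0='ε' goto a→1 c→3 d→13
  1='a' goto a→2
  2='aa' goto ·  ←P0
  3='c' goto a→8 d→4
  4='cd' goto a→5
  5='cda' goto a→6
  6='cdaa' goto c→7
  7='cdaac' goto ·  ←P1
  8='ca' goto d→9
  9='cad' goto a→10
  10='cada' goto a→11
  11='cadaa' goto c→12
  12='cadaac' goto ·  ←P2
  13='d' goto a→15 d→14
  14='dd' goto ·  ←P3
  15='da' goto a→16
  16='daa' goto c→17
  17='daac' goto ·  ←P4

BFS fail/out derivation:
  n1('a'): parent n0 fail=0; on 'a' 0 → fail=0;  out ∅∪∅=∅
  n3('c'): parent n0 fail=0; on 'c' 0 → fail=0;  out ∅∪∅=∅
  n13('d'): parent n0 fail=0; on 'd' 0 → fail=0;  out ∅∪∅=∅
  n2('aa'): parent n1 fail=0; on 'a' 0 → fail=1;  out {0}∪∅={0}
  n4('cd'): parent n3 fail=0; on 'd' 0 → fail=13;  out ∅∪∅=∅
  n8('ca'): parent n3 fail=0; on 'a' 0 → fail=1;  out ∅∪∅=∅
  n14('dd'): parent n13 fail=0; on 'd' 0 → fail=13;  out {3}∪∅={3}
  n15('da'): parent n13 fail=0; on 'a' 0 → fail=1;  out ∅∪∅=∅
  n5('cda'): parent n4 fail=13; on 'a' 13 → fail=15;  out ∅∪∅=∅
  n9('cad'): parent n8 fail=1; on 'd' 1→0 → fail=13;  out ∅∪∅=∅
  n16('daa'): parent n15 fail=1; on 'a' 1 → fail=2;  out ∅∪{0}={0}
  n6('cdaa'): parent n5 fail=15; on 'a' 15 → fail=16;  out ∅∪{0}={0}
  n10('cada'): parent n9 fail=13; on 'a' 13 → fail=15;  out ∅∪∅=∅
  n17('daac'): parent n16 fail=2; on 'c' 2→1→0 → fail=3;  out {4}∪∅={4}
  n7('cdaac'): parent n6 fail=16; on 'c' 16 → fail=17;  out {1}∪{4}={1,4}
  n11('cadaa'): parent n10 fail=15; on 'a' 15 → fail=16;  out ∅∪{0}={0}
  n12('cadaac'): parent n11 fail=16; on 'c' 16 → fail=17;  out {2}∪{4}={2,4}

Scan:
i=0 'c': node 0→3
i=1 'd': node 3→4
i=2 'a': node 4→5
i=3 'a': node 5→6  → match P0@[2:3]
i=4 'c': node 6→7  → match P1@[0:4],P4@[1:4]
i=5 'a': node 7→8 (fail-walked)
i=6 'b': node 8→0 (fail-walked)
i=7 'c': node 0→3
i=8 'a': node 3→8
i=9 'd': node 8→9
i=10 'a': node 9→10
i=11 'a': node 10→11  → match P0@[10:11]
i=12 'c': node 11→12  → match P2@[7:12],P4@[9:12]
i=13 'c': node 12→3 (fail-walked)
i=14 'd': node 3→4
i=15 'd': node 4→14 (fail-walked)  → match P3@[14:15]
i=16 'a': node 14→15 (fail-walked)
i=17 'a': node 15→16  → match P0@[16:17]
i=18 'c': node 16→17  → match P4@[15:18]
i=19 'a': node 17→8 (fail-walked)
i=20 'a': node 8→2 (fail-walked)  → match P0@[19:20]
i=21 'c': node 2→3 (fail-walked)
i=22 'a': node 3→8
i=23 'd': node 8→9
i=24 'a': node 9→10
i=25 'a': node 10→11  → match P0@[24:25]
i=26 'c': node 11→12  → match P2@[21:26],P4@[23:26]
i=27 'a': node 12→8 (fail-walked)
i=28 'c': node 8→3 (fail-walked)
i=29 'd': node 3→4
i=30 'd': node 4→14 (fail-walked)  → match P3@[29:30]
i=31 'a': node 14→15 (fail-walked)
i=32 'd': node 15→13 (fail-walked)
i=33 'd': node 13→14  → match P3@[32:33]
i=34 'b': node 14→0 (fail-walked)
i=35 'd': node 0→13
i=36 'a': node 13→15
i=37 'b': node 15→0 (fail-walked)
i=38 'd': node 0→13
i=39 'a': node 13→15
i=40 'a': node 15→16  → match P0@[39:40]
i=41 'c': node 16→17  → match P4@[38:41]

Matches: [[3,0],[4,1],[4,4],[11,0],[12,2],[12,4],[15,3],[17,0],[18,4],[20,0],[25,0],[26,2],[26,4],[30,3],[33,3],[40,0],[41,4]]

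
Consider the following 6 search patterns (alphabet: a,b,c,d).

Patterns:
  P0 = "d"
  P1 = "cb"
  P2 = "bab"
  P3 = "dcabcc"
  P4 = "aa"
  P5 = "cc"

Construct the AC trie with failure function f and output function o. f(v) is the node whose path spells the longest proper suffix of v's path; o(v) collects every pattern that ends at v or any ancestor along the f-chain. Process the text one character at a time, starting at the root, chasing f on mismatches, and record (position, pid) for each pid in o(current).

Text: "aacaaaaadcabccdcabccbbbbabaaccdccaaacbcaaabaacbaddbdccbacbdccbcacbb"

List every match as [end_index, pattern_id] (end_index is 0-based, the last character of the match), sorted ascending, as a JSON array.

Construct AC machine:
Trie (insert patterns):
  0='ε' goto a→12 b→4 c→2 d→1
  1='d' goto c→7  [P0 ends]
  2='c' goto b→3 c→14
  3='cb' goto ·  [P1 ends]
  4='b' goto a→5
  5='ba' goto b→6
  6='bab' goto ·  [P2 ends]
  7='dc' goto a→8
  8='dca' goto b→9
  9='dcab' goto c→10
  10='dcabc' goto c→11
  11='dcabcc' goto ·  [P3 ends]
  12='a' goto a→13
  13='aa' goto ·  [P4 ends]
  14='cc' goto ·  [P5 ends]

BFS fail/out derivation:
  n1('d'): parent n0 fail=0; on 'd' 0 → fail=0;  out {0}∪∅={0}
  n2('c'): parent n0 fail=0; on 'c' 0 → fail=0;  out ∅∪∅=∅
  n4('b'): parent n0 fail=0; on 'b' 0 → fail=0;  out ∅∪∅=∅
  n12('a'): parent n0 fail=0; on 'a' 0 → fail=0;  out ∅∪∅=∅
  n3('cb'): parent n2 fail=0; on 'b' 0 → fail=4;  out {1}∪∅={1}
  n5('ba'): parent n4 fail=0; on 'a' 0 → fail=12;  out ∅∪∅=∅
  n7('dc'): parent n1 fail=0; on 'c' 0 → fail=2;  out ∅∪∅=∅
  n13('aa'): parent n12 fail=0; on 'a' 0 → fail=12;  out {4}∪∅={4}
  n14('cc'): parent n2 fail=0; on 'c' 0 → fail=2;  out {5}∪∅={5}
  n6('bab'): parent n5 fail=12; on 'b' 12→0 → fail=4;  out {2}∪∅={2}
  n8('dca'): parent n7 fail=2; on 'a' 2→0 → fail=12;  out ∅∪∅=∅
  n9('dcab'): parent n8 fail=12; on 'b' 12→0 → fail=4;  out ∅∪∅=∅
  n10('dcabc'): parent n9 fail=4; on 'c' 4→0 → fail=2;  out ∅∪∅=∅
  n11('dcabcc'): parent n10 fail=2; on 'c' 2 → fail=14;  out {3}∪{5}={3,5}

Scan:
i=0 'a': node 0→12
i=1 'a': node 12→13  emit P4@[0:1]
i=2 'c': node 13→2 ·f
i=3 'a': node 2→12 ·f
i=4 'a': node 12→13  emit P4@[3:4]
i=5 'a': node 13→13 ·f  emit P4@[4:5]
i=6 'a': node 13→13 ·f  emit P4@[5:6]
i=7 'a': node 13→13 ·f  emit P4@[6:7]
i=8 'd': node 13→1 ·f  emit P0@[8:8]
i=9 'c': node 1→7
i=10 'a': node 7→8
i=11 'b': node 8→9
i=12 'c': node 9→10
i=13 'c': node 10→11  emit P3@[8:13],P5@[12:13]
i=14 'd': node 11→1 ·f  emit P0@[14:14]
i=15 'c': node 1→7
i=16 'a': node 7→8
i=17 'b': node 8→9
i=18 'c': node 9→10
i=19 'c': node 10→11  emit P3@[14:19],P5@[18:19]
i=20 'b': node 11→3 ·f  emit P1@[19:20]
i=21 'b': node 3→4 ·f
i=22 'b': node 4→4 ·f
i=23 'b': node 4→4 ·f
i=24 'a': node 4→5
i=25 'b': node 5→6  emit P2@[23:25]
i=26 'a': node 6→5 ·f
i=27 'a': node 5→13 ·f  emit P4@[26:27]
i=28 'c': node 13→2 ·f
i=29 'c': node 2→14  emit P5@[28:29]
i=30 'd': node 14→1 ·f  emit P0@[30:30]
i=31 'c': node 1→7
i=32 'c': node 7→14 ·f  emit P5@[31:32]
i=33 'a': node 14→12 ·f
i=34 'a': node 12→13  emit P4@[33:34]
i=35 'a': node 13→13 ·f  emit P4@[34:35]
i=36 'c': node 13→2 ·f
i=37 'b': node 2→3  emit P1@[36:37]
i=38 'c': node 3→2 ·f
i=39 'a': node 2→12 ·f
i=40 'a': node 12→13  emit P4@[39:40]
i=41 'a': node 13→13 ·f  emit P4@[40:41]
i=42 'b': node 13→4 ·f
i=43 'a': node 4→5
i=44 'a': node 5→13 ·f  emit P4@[43:44]
i=45 'c': node 13→2 ·f
i=46 'b': node 2→3  emit P1@[45:46]
i=47 'a': node 3→5 ·f
i=48 'd': node 5→1 ·f  emit P0@[48:48]
i=49 'd': node 1→1 ·f  emit P0@[49:49]
i=50 'b': node 1→4 ·f
i=51 'd': node 4→1 ·f  emit P0@[51:51]
i=52 'c': node 1→7
i=53 'c': node 7→14 ·f  emit P5@[52:53]
i=54 'b': node 14→3 ·f  emit P1@[53:54]
i=55 'a': node 3→5 ·f
i=56 'c': node 5→2 ·f
i=57 'b': node 2→3  emit P1@[56:57]
i=58 'd': node 3→1 ·f  emit P0@[58:58]
i=59 'c': node 1→7
i=60 'c': node 7→14 ·f  emit P5@[59:60]
i=61 'b': node 14→3 ·f  emit P1@[60:61]
i=62 'c': node 3→2 ·f
i=63 'a': node 2→12 ·f
i=64 'c': node 12→2 ·f
i=65 'b': node 2→3  emit P1@[64:65]
i=66 'b': node 3→4 ·f

Matches: [[1,4],[4,4],[5,4],[6,4],[7,4],[8,0],[13,3],[13,5],[14,0],[19,3],[19,5],[20,1],[25,2],[27,4],[29,5],[30,0],[32,5],[34,4],[35,4],[37,1],[40,4],[41,4],[44,4],[46,1],[48,0],[49,0],[51,0],[53,5],[54,1],[57,1],[58,0],[60,5],[61,1],[65,1]]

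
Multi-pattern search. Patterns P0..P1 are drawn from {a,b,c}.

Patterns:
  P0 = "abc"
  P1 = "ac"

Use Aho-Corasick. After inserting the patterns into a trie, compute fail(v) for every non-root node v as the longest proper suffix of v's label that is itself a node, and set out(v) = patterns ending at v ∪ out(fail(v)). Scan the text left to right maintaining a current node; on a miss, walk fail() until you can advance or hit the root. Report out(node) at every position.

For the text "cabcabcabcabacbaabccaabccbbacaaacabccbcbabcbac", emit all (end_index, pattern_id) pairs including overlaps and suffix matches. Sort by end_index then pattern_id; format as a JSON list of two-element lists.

Construct AC machine:
Trie (insert patterns):
  0='ε' goto a→1
  1='a' goto b→2 c→4
  2='ab' goto c→3
  3='abc' goto ·  ←P0
  4='ac' goto ·  ←P1

Failure links (BFS by depth):
  n1('a'): parent n0 fail=0; on 'a' 0 → fail=0;  out ∅∪∅=∅
  n2('ab'): parent n1 fail=0; on 'b' 0 → fail=0;  out ∅∪∅=∅
  n4('ac'): parent n1 fail=0; on 'c' 0 → fail=0;  out {1}∪∅={1}
  n3('abc'): parent n2 fail=0; on 'c' 0 → fail=0;  out {0}∪∅={0}

Scan:
pos 0 'c': at 0
pos 1 'a': at 1
pos 2 'b': at 2
pos 3 'c': at 3  → match P0@[1:3]
pos 4 'a': at 1 (fail-walked)
pos 5 'b': at 2
pos 6 'c': at 3  → match P0@[4:6]
pos 7 'a': at 1 (fail-walked)
pos 8 'b': at 2
pos 9 'c': at 3  → match P0@[7:9]
pos 10 'a': at 1 (fail-walked)
pos 11 'b': at 2
pos 12 'a': at 1 (fail-walked)
pos 13 'c': at 4  → match P1@[12:13]
pos 14 'b': at 0 (fail-walked)
pos 15 'a': at 1
pos 16 'a': at 1 (fail-walked)
pos 17 'b': at 2
pos 18 'c': at 3  → match P0@[16:18]
pos 19 'c': at 0 (fail-walked)
pos 20 'a': at 1
pos 21 'a': at 1 (fail-walked)
pos 22 'b': at 2
pos 23 'c': at 3  → match P0@[21:23]
pos 24 'c': at 0 (fail-walked)
pos 25 'b': at 0
pos 26 'b': at 0
pos 27 'a': at 1
pos 28 'c': at 4  → match P1@[27:28]
pos 29 'a': at 1 (fail-walked)
pos 30 'a': at 1 (fail-walked)
pos 31 'a': at 1 (fail-walked)
pos 32 'c': at 4  → match P1@[31:32]
pos 33 'a': at 1 (fail-walked)
pos 34 'b': at 2
pos 35 'c': at 3  → match P0@[33:35]
pos 36 'c': at 0 (fail-walked)
pos 37 'b': at 0
pos 38 'c': at 0
pos 39 'b': at 0
pos 40 'a': at 1
pos 41 'b': at 2
pos 42 'c': at 3  → match P0@[40:42]
pos 43 'b': at 0 (fail-walked)
pos 44 'a': at 1
pos 45 'c': at 4  → match P1@[44:45]

Result: [[3,0],[6,0],[9,0],[13,1],[18,0],[23,0],[28,1],[32,1],[35,0],[42,0],[45,1]]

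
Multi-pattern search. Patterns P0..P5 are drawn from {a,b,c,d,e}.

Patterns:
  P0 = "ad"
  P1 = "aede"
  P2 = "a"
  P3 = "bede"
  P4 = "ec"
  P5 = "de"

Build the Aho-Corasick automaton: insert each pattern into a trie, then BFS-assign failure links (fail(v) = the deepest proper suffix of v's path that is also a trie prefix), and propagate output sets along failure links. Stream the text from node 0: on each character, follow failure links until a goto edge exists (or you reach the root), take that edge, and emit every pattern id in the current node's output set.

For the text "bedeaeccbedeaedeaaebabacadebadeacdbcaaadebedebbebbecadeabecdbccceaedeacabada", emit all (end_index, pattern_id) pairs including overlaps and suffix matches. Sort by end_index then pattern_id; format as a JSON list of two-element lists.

Construct AC machine:
Trie (insert patterns):
  n0 'ε': a→1 b→6 d→12 e→10
  n1 'a': d→2 e→3  [P2 ends]
  n2 'ad': ·  [P0 ends]
  n3 'ae': d→4
  n4 'aed': e→5
  n5 'aede': ·  [P1 ends]
  n6 'b': e→7
  n7 'be': d→8
  n8 'bed': e→9
  n9 'bede': ·  [P3 ends]
  n10 'e': c→11
  n11 'ec': ·  [P4 ends]
  n12 'd': e→13
  n13 'de': ·  [P5 ends]

Failure links (BFS by depth):
  fail(1) 'a': from fail(0)=0 chase 'a': 0 ⇒ 0;  out={2}∪out(0)={2}
  fail(6) 'b': from fail(0)=0 chase 'b': 0 ⇒ 0;  out=∅∪out(0)=∅
  fail(10) 'e': from fail(0)=0 chase 'e': 0 ⇒ 0;  out=∅∪out(0)=∅
  fail(12) 'd': from fail(0)=0 chase 'd': 0 ⇒ 0;  out=∅∪out(0)=∅
  fail(2) 'ad': from fail(1)=0 chase 'd': 0 ⇒ 12;  out={0}∪out(12)={0}
  fail(3) 'ae': from fail(1)=0 chase 'e': 0 ⇒ 10;  out=∅∪out(10)=∅
  fail(7) 'be': from fail(6)=0 chase 'e': 0 ⇒ 10;  out=∅∪out(10)=∅
  fail(11) 'ec': from fail(10)=0 chase 'c': 0 ⇒ 0;  out={4}∪out(0)={4}
  fail(13) 'de': from fail(12)=0 chase 'e': 0 ⇒ 10;  out={5}∪out(10)={5}
  fail(4) 'aed': from fail(3)=10 chase 'd': 10→0 ⇒ 12;  out=∅∪out(12)=∅
  fail(8) 'bed': from fail(7)=10 chase 'd': 10→0 ⇒ 12;  out=∅∪out(12)=∅
  fail(5) 'aede': from fail(4)=12 chase 'e': 12 ⇒ 13;  out={1}∪out(13)={1,5}
  fail(9) 'bede': from fail(8)=12 chase 'e': 12 ⇒ 13;  out={3}∪out(13)={3,5}

Run:
pos 0 'b': at 6
pos 1 'e': at 7
pos 2 'd': at 8
pos 3 'e': at 9  emit P3@[0:3],P5@[2:3]
pos 4 'a': at 1 (via fail)  emit P2@[4:4]
pos 5 'e': at 3
pos 6 'c': at 11 (via fail)  emit P4@[5:6]
pos 7 'c': at 0 (via fail)
pos 8 'b': at 6
pos 9 'e': at 7
pos 10 'd': at 8
pos 11 'e': at 9  emit P3@[8:11],P5@[10:11]
pos 12 'a': at 1 (via fail)  emit P2@[12:12]
pos 13 'e': at 3
pos 14 'd': at 4
pos 15 'e': at 5  emit P1@[12:15],P5@[14:15]
pos 16 'a': at 1 (via fail)  emit P2@[16:16]
pos 17 'a': at 1 (via fail)  emit P2@[17:17]
pos 18 'e': at 3
pos 19 'b': at 6 (via fail)
pos 20 'a': at 1 (via fail)  emit P2@[20:20]
pos 21 'b': at 6 (via fail)
pos 22 'a': at 1 (via fail)  emit P2@[22:22]
pos 23 'c': at 0 (via fail)
pos 24 'a': at 1  emit P2@[24:24]
pos 25 'd': at 2  emit P0@[24:25]
pos 26 'e': at 13 (via fail)  emit P5@[25:26]
pos 27 'b': at 6 (via fail)
pos 28 'a': at 1 (via fail)  emit P2@[28:28]
pos 29 'd': at 2  emit P0@[28:29]
pos 30 'e': at 13 (via fail)  emit P5@[29:30]
pos 31 'a': at 1 (via fail)  emit P2@[31:31]
pos 32 'c': at 0 (via fail)
pos 33 'd': at 12
pos 34 'b': at 6 (via fail)
pos 35 'c': at 0 (via fail)
pos 36 'a': at 1  emit P2@[36:36]
pos 37 'a': at 1 (via fail)  emit P2@[37:37]
pos 38 'a': at 1 (via fail)  emit P2@[38:38]
pos 39 'd': at 2  emit P0@[38:39]
pos 40 'e': at 13 (via fail)  emit P5@[39:40]
pos 41 'b': at 6 (via fail)
pos 42 'e': at 7
pos 43 'd': at 8
pos 44 'e': at 9  emit P3@[41:44],P5@[43:44]
pos 45 'b': at 6 (via fail)
pos 46 'b': at 6 (via fail)
pos 47 'e': at 7
pos 48 'b': at 6 (via fail)
pos 49 'b': at 6 (via fail)
pos 50 'e': at 7
pos 51 'c': at 11 (via fail)  emit P4@[50:51]
pos 52 'a': at 1 (via fail)  emit P2@[52:52]
pos 53 'd': at 2  emit P0@[52:53]
pos 54 'e': at 13 (via fail)  emit P5@[53:54]
pos 55 'a': at 1 (via fail)  emit P2@[55:55]
pos 56 'b': at 6 (via fail)
pos 57 'e': at 7
pos 58 'c': at 11 (via fail)  emit P4@[57:58]
pos 59 'd': at 12 (via fail)
pos 60 'b': at 6 (via fail)
pos 61 'c': at 0 (via fail)
pos 62 'c': at 0
pos 63 'c': at 0
pos 64 'e': at 10
pos 65 'a': at 1 (via fail)  emit P2@[65:65]
pos 66 'e': at 3
pos 67 'd': at 4
pos 68 'e': at 5  emit P1@[65:68],P5@[67:68]
pos 69 'a': at 1 (via fail)  emit P2@[69:69]
pos 70 'c': at 0 (via fail)
pos 71 'a': at 1  emit P2@[71:71]
pos 72 'b': at 6 (via fail)
pos 73 'a': at 1 (via fail)  emit P2@[73:73]
pos 74 'd': at 2  emit P0@[73:74]
pos 75 'a': at 1 (via fail)  emit P2@[75:75]

Result: [[3,3],[3,5],[4,2],[6,4],[11,3],[11,5],[12,2],[15,1],[15,5],[16,2],[17,2],[20,2],[22,2],[24,2],[25,0],[26,5],[28,2],[29,0],[30,5],[31,2],[36,2],[37,2],[38,2],[39,0],[40,5],[44,3],[44,5],[51,4],[52,2],[53,0],[54,5],[55,2],[58,4],[65,2],[68,1],[68,5],[69,2],[71,2],[73,2],[74,0],[75,2]]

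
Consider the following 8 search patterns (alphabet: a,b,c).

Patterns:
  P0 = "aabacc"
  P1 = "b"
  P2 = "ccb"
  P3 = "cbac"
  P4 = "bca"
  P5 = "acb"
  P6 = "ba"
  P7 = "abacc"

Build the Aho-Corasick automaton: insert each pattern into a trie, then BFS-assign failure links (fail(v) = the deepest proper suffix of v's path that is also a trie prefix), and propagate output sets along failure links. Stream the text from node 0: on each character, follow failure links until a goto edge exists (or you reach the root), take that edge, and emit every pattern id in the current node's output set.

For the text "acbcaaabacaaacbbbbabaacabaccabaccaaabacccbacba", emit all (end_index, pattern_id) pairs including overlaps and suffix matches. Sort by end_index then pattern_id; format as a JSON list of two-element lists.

Build:
Trie (insert patterns):
  n0 'ε': a→1 b→7 c→8
  n1 'a': a→2 b→19 c→16
  n2 'aa': b→3
  n3 'aab': a→4
  n4 'aaba': c→5
  n5 'aabac': c→6
  n6 'aabacc': ·  [P0 ends]
  n7 'b': a→18 c→14  [P1 ends]
  n8 'c': b→11 c→9
  n9 'cc': b→10
  n10 'ccb': ·  [P2 ends]
  n11 'cb': a→12
  n12 'cba': c→13
  n13 'cbac': ·  [P3 ends]
  n14 'bc': a→15
  n15 'bca': ·  [P4 ends]
  n16 'ac': b→17
  n17 'acb': ·  [P5 ends]
  n18 'ba': ·  [P6 ends]
  n19 'ab': a→20
  n20 'aba': c→21
  n21 'abac': c→22
  n22 'abacc': ·  [P7 ends]

BFS fail/out derivation:
  fail(1) 'a': from fail(0)=0 chase 'a': 0 ⇒ 0;  out=∅∪out(0)=∅
  fail(7) 'b': from fail(0)=0 chase 'b': 0 ⇒ 0;  out={1}∪out(0)={1}
  fail(8) 'c': from fail(0)=0 chase 'c': 0 ⇒ 0;  out=∅∪out(0)=∅
  fail(2) 'aa': from fail(1)=0 chase 'a': 0 ⇒ 1;  out=∅∪out(1)=∅
  fail(9) 'cc': from fail(8)=0 chase 'c': 0 ⇒ 8;  out=∅∪out(8)=∅
  fail(11) 'cb': from fail(8)=0 chase 'b': 0 ⇒ 7;  out=∅∪out(7)={1}
  fail(14) 'bc': from fail(7)=0 chase 'c': 0 ⇒ 8;  out=∅∪out(8)=∅
  fail(16) 'ac': from fail(1)=0 chase 'c': 0 ⇒ 8;  out=∅∪out(8)=∅
  fail(18) 'ba': from fail(7)=0 chase 'a': 0 ⇒ 1;  out={6}∪out(1)={6}
  fail(19) 'ab': from fail(1)=0 chase 'b': 0 ⇒ 7;  out=∅∪out(7)={1}
  fail(3) 'aab': from fail(2)=1 chase 'b': 1 ⇒ 19;  out=∅∪out(19)={1}
  fail(10) 'ccb': from fail(9)=8 chase 'b': 8 ⇒ 11;  out={2}∪out(11)={1,2}
  fail(12) 'cba': from fail(11)=7 chase 'a': 7 ⇒ 18;  out=∅∪out(18)={6}
  fail(15) 'bca': from fail(14)=8 chase 'a': 8→0 ⇒ 1;  out={4}∪out(1)={4}
  fail(17) 'acb': from fail(16)=8 chase 'b': 8 ⇒ 11;  out={5}∪out(11)={1,5}
  fail(20) 'aba': from fail(19)=7 chase 'a': 7 ⇒ 18;  out=∅∪out(18)={6}
  fail(4) 'aaba': from fail(3)=19 chase 'a': 19 ⇒ 20;  out=∅∪out(20)={6}
  fail(13) 'cbac': from fail(12)=18 chase 'c': 18→1 ⇒ 16;  out={3}∪out(16)={3}
  fail(21) 'abac': from fail(20)=18 chase 'c': 18→1 ⇒ 16;  out=∅∪out(16)=∅
  fail(5) 'aabac': from fail(4)=20 chase 'c': 20 ⇒ 21;  out=∅∪out(21)=∅
  fail(22) 'abacc': from fail(21)=16 chase 'c': 16→8 ⇒ 9;  out={7}∪out(9)={7}
  fail(6) 'aabacc': from fail(5)=21 chase 'c': 21 ⇒ 22;  out={0}∪out(22)={0,7}

Text stream:
[0] read 'a'  n0⇒n1
[1] read 'c'  n1⇒n16
[2] read 'b'  n16⇒n17  ** P1@[2:2],P5@[0:2]
[3] read 'c'  n17⇒n14 ·f
[4] read 'a'  n14⇒n15  ** P4@[2:4]
[5] read 'a'  n15⇒n2 ·f
[6] read 'a'  n2⇒n2 ·f
[7] read 'b'  n2⇒n3  ** P1@[7:7]
[8] read 'a'  n3⇒n4  ** P6@[7:8]
[9] read 'c'  n4⇒n5
[10] read 'a'  n5⇒n1 ·f
[11] read 'a'  n1⇒n2
[12] read 'a'  n2⇒n2 ·f
[13] read 'c'  n2⇒n16 ·f
[14] read 'b'  n16⇒n17  ** P1@[14:14],P5@[12:14]
[15] read 'b'  n17⇒n7 ·f  ** P1@[15:15]
[16] read 'b'  n7⇒n7 ·f  ** P1@[16:16]
[17] read 'b'  n7⇒n7 ·f  ** P1@[17:17]
[18] read 'a'  n7⇒n18  ** P6@[17:18]
[19] read 'b'  n18⇒n19 ·f  ** P1@[19:19]
[20] read 'a'  n19⇒n20  ** P6@[19:20]
[21] read 'a'  n20⇒n2 ·f
[22] read 'c'  n2⇒n16 ·f
[23] read 'a'  n16⇒n1 ·f
[24] read 'b'  n1⇒n19  ** P1@[24:24]
[25] read 'a'  n19⇒n20  ** P6@[24:25]
[26] read 'c'  n20⇒n21
[27] read 'c'  n21⇒n22  ** P7@[23:27]
[28] read 'a'  n22⇒n1 ·f
[29] read 'b'  n1⇒n19  ** P1@[29:29]
[30] read 'a'  n19⇒n20  ** P6@[29:30]
[31] read 'c'  n20⇒n21
[32] read 'c'  n21⇒n22  ** P7@[28:32]
[33] read 'a'  n22⇒n1 ·f
[34] read 'a'  n1⇒n2
[35] read 'a'  n2⇒n2 ·f
[36] read 'b'  n2⇒n3  ** P1@[36:36]
[37] read 'a'  n3⇒n4  ** P6@[36:37]
[38] read 'c'  n4⇒n5
[39] read 'c'  n5⇒n6  ** P0@[34:39],P7@[35:39]
[40] read 'c'  n6⇒n9 ·f
[41] read 'b'  n9⇒n10  ** P1@[41:41],P2@[39:41]
[42] read 'a'  n10⇒n12 ·f  ** P6@[41:42]
[43] read 'c'  n12⇒n13  ** P3@[40:43]
[44] read 'b'  n13⇒n17 ·f  ** P1@[44:44],P5@[42:44]
[45] read 'a'  n17⇒n12 ·f  ** P6@[44:45]

All matches (sorted): [[2,1],[2,5],[4,4],[7,1],[8,6],[14,1],[14,5],[15,1],[16,1],[17,1],[18,6],[19,1],[20,6],[24,1],[25,6],[27,7],[29,1],[30,6],[32,7],[36,1],[37,6],[39,0],[39,7],[41,1],[41,2],[42,6],[43,3],[44,1],[44,5],[45,6]]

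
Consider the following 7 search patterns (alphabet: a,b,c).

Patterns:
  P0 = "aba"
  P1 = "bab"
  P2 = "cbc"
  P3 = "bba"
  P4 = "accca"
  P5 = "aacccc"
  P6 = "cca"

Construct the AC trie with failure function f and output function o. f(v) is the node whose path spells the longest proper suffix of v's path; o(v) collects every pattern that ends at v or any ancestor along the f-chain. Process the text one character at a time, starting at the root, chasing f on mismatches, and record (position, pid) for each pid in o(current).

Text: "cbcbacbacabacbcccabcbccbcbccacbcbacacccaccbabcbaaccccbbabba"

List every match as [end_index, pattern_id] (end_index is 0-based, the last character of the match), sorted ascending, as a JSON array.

Build:
Trie nodes:
  0='ε' goto a→1 b→4 c→7
  1='a' goto a→16 b→2 c→12
  2='ab' goto a→3
  3='aba' goto ·  [P0 ends]
  4='b' goto a→5 b→10
  5='ba' goto b→6
  6='bab' goto ·  [P1 ends]
  7='c' goto b→8 c→21
  8='cb' goto c→9
  9='cbc' goto ·  [P2 ends]
  10='bb' goto a→11
  11='bba' goto ·  [P3 ends]
  12='ac' goto c→13
  13='acc' goto c→14
  14='accc' goto a→15
  15='accca' goto ·  [P4 ends]
  16='aa' goto c→17
  17='aac' goto c→18
  18='aacc' goto c→19
  19='aaccc' goto c→20
  20='aacccc' goto ·  [P5 ends]
  21='cc' goto a→22
  22='cca' goto ·  [P6 ends]

BFS fail/out derivation:
  fail(1) 'a': from fail(0)=0 chase 'a': 0 ⇒ 0;  out=∅∪out(0)=∅
  fail(4) 'b': from fail(0)=0 chase 'b': 0 ⇒ 0;  out=∅∪out(0)=∅
  fail(7) 'c': from fail(0)=0 chase 'c': 0 ⇒ 0;  out=∅∪out(0)=∅
  fail(2) 'ab': from fail(1)=0 chase 'b': 0 ⇒ 4;  out=∅∪out(4)=∅
  fail(5) 'ba': from fail(4)=0 chase 'a': 0 ⇒ 1;  out=∅∪out(1)=∅
  fail(8) 'cb': from fail(7)=0 chase 'b': 0 ⇒ 4;  out=∅∪out(4)=∅
  fail(10) 'bb': from fail(4)=0 chase 'b': 0 ⇒ 4;  out=∅∪out(4)=∅
  fail(12) 'ac': from fail(1)=0 chase 'c': 0 ⇒ 7;  out=∅∪out(7)=∅
  fail(16) 'aa': from fail(1)=0 chase 'a': 0 ⇒ 1;  out=∅∪out(1)=∅
  fail(21) 'cc': from fail(7)=0 chase 'c': 0 ⇒ 7;  out=∅∪out(7)=∅
  fail(3) 'aba': from fail(2)=4 chase 'a': 4 ⇒ 5;  out={0}∪out(5)={0}
  fail(6) 'bab': from fail(5)=1 chase 'b': 1 ⇒ 2;  out={1}∪out(2)={1}
  fail(9) 'cbc': from fail(8)=4 chase 'c': 4→0 ⇒ 7;  out={2}∪out(7)={2}
  fail(11) 'bba': from fail(10)=4 chase 'a': 4 ⇒ 5;  out={3}∪out(5)={3}
  fail(13) 'acc': from fail(12)=7 chase 'c': 7 ⇒ 21;  out=∅∪out(21)=∅
  fail(17) 'aac': from fail(16)=1 chase 'c': 1 ⇒ 12;  out=∅∪out(12)=∅
  fail(22) 'cca': from fail(21)=7 chase 'a': 7→0 ⇒ 1;  out={6}∪out(1)={6}
  fail(14) 'accc': from fail(13)=21 chase 'c': 21→7 ⇒ 21;  out=∅∪out(21)=∅
  fail(18) 'aacc': from fail(17)=12 chase 'c': 12 ⇒ 13;  out=∅∪out(13)=∅
  fail(15) 'accca': from fail(14)=21 chase 'a': 21 ⇒ 22;  out={4}∪out(22)={4,6}
  fail(19) 'aaccc': from fail(18)=13 chase 'c': 13 ⇒ 14;  out=∅∪out(14)=∅
  fail(20) 'aacccc': from fail(19)=14 chase 'c': 14→21→7 ⇒ 21;  out={5}∪out(21)={5}

Scan:
[0] read 'c'  n0⇒n7
[1] read 'b'  n7⇒n8
[2] read 'c'  n8⇒n9  → match P2@[0:2]
[3] read 'b'  n9⇒n8 ·f
[4] read 'a'  n8⇒n5 ·f
[5] read 'c'  n5⇒n12 ·f
[6] read 'b'  n12⇒n8 ·f
[7] read 'a'  n8⇒n5 ·f
[8] read 'c'  n5⇒n12 ·f
[9] read 'a'  n12⇒n1 ·f
[10] read 'b'  n1⇒n2
[11] read 'a'  n2⇒n3  → match P0@[9:11]
[12] read 'c'  n3⇒n12 ·f
[13] read 'b'  n12⇒n8 ·f
[14] read 'c'  n8⇒n9  → match P2@[12:14]
[15] read 'c'  n9⇒n21 ·f
[16] read 'c'  n21⇒n21 ·f
[17] read 'a'  n21⇒n22  → match P6@[15:17]
[18] read 'b'  n22⇒n2 ·f
[19] read 'c'  n2⇒n7 ·f
[20] read 'b'  n7⇒n8
[21] read 'c'  n8⇒n9  → match P2@[19:21]
[22] read 'c'  n9⇒n21 ·f
[23] read 'b'  n21⇒n8 ·f
[24] read 'c'  n8⇒n9  → match P2@[22:24]
[25] read 'b'  n9⇒n8 ·f
[26] read 'c'  n8⇒n9  → match P2@[24:26]
[27] read 'c'  n9⇒n21 ·f
[28] read 'a'  n21⇒n22  → match P6@[26:28]
[29] read 'c'  n22⇒n12 ·f
[30] read 'b'  n12⇒n8 ·f
[31] read 'c'  n8⇒n9  → match P2@[29:31]
[32] read 'b'  n9⇒n8 ·f
[33] read 'a'  n8⇒n5 ·f
[34] read 'c'  n5⇒n12 ·f
[35] read 'a'  n12⇒n1 ·f
[36] read 'c'  n1⇒n12
[37] read 'c'  n12⇒n13
[38] read 'c'  n13⇒n14
[39] read 'a'  n14⇒n15  → match P4@[35:39],P6@[37:39]
[40] read 'c'  n15⇒n12 ·f
[41] read 'c'  n12⇒n13
[42] read 'b'  n13⇒n8 ·f
[43] read 'a'  n8⇒n5 ·f
[44] read 'b'  n5⇒n6  → match P1@[42:44]
[45] read 'c'  n6⇒n7 ·f
[46] read 'b'  n7⇒n8
[47] read 'a'  n8⇒n5 ·f
[48] read 'a'  n5⇒n16 ·f
[49] read 'c'  n16⇒n17
[50] read 'c'  n17⇒n18
[51] read 'c'  n18⇒n19
[52] read 'c'  n19⇒n20  → match P5@[47:52]
[53] read 'b'  n20⇒n8 ·f
[54] read 'b'  n8⇒n10 ·f
[55] read 'a'  n10⇒n11  → match P3@[53:55]
[56] read 'b'  n11⇒n6 ·f  → match P1@[54:56]
[57] read 'b'  n6⇒n10 ·f
[58] read 'a'  n10⇒n11  → match P3@[56:58]

Matches: [[2,2],[11,0],[14,2],[17,6],[21,2],[24,2],[26,2],[28,6],[31,2],[39,4],[39,6],[44,1],[52,5],[55,3],[56,1],[58,3]]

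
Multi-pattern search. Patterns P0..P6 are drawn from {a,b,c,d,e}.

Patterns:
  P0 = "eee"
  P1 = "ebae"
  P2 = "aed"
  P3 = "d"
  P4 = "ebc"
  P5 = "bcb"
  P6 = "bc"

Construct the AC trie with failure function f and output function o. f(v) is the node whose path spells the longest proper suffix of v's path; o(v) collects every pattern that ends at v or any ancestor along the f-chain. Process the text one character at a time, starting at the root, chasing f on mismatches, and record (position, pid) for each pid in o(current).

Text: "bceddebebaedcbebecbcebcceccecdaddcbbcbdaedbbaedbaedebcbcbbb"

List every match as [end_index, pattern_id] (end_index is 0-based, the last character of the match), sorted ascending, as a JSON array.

Build automaton:
Trie nodes:
  0='ε' goto a→7 b→12 d→10 e→1
  1='e' goto b→4 e→2
  2='ee' goto e→3
  3='eee' goto ·  ←P0
  4='eb' goto a→5 c→11
  5='eba' goto e→6
  6='ebae' goto ·  ←P1
  7='a' goto e→8
  8='ae' goto d→9
  9='aed' goto ·  ←P2
  10='d' goto ·  ←P3
  11='ebc' goto ·  ←P4
  12='b' goto c→13
  13='bc' goto b→14  ←P6
  14='bcb' goto ·  ←P5

Failure links (BFS by depth):
  n1('e'): parent n0 fail=0; on 'e' 0 → fail=0;  out ∅∪∅=∅
  n7('a'): parent n0 fail=0; on 'a' 0 → fail=0;  out ∅∪∅=∅
  n10('d'): parent n0 fail=0; on 'd' 0 → fail=0;  out {3}∪∅={3}
  n12('b'): parent n0 fail=0; on 'b' 0 → fail=0;  out ∅∪∅=∅
  n2('ee'): parent n1 fail=0; on 'e' 0 → fail=1;  out ∅∪∅=∅
  n4('eb'): parent n1 fail=0; on 'b' 0 → fail=12;  out ∅∪∅=∅
  n8('ae'): parent n7 fail=0; on 'e' 0 → fail=1;  out ∅∪∅=∅
  n13('bc'): parent n12 fail=0; on 'c' 0 → fail=0;  out {6}∪∅={6}
  n3('eee'): parent n2 fail=1; on 'e' 1 → fail=2;  out {0}∪∅={0}
  n5('eba'): parent n4 fail=12; on 'a' 12→0 → fail=7;  out ∅∪∅=∅
  n9('aed'): parent n8 fail=1; on 'd' 1→0 → fail=10;  out {2}∪{3}={2,3}
  n11('ebc'): parent n4 fail=12; on 'c' 12 → fail=13;  out {4}∪{6}={4,6}
  n14('bcb'): parent n13 fail=0; on 'b' 0 → fail=12;  out {5}∪∅={5}
  n6('ebae'): parent n5 fail=7; on 'e' 7 → fail=8;  out {1}∪∅={1}

Scan:
i=0 'b': node 0→12
i=1 'c': node 12→13  ** P6@[0:1]
i=2 'e': node 13→1 (fail-walked)
i=3 'd': node 1→10 (fail-walked)  ** P3@[3:3]
i=4 'd': node 10→10 (fail-walked)  ** P3@[4:4]
i=5 'e': node 10→1 (fail-walked)
i=6 'b': node 1→4
i=7 'e': node 4→1 (fail-walked)
i=8 'b': node 1→4
i=9 'a': node 4→5
i=10 'e': node 5→6  ** P1@[7:10]
i=11 'd': node 6→9 (fail-walked)  ** P2@[9:11],P3@[11:11]
i=12 'c': node 9→0 (fail-walked)
i=13 'b': node 0→12
i=14 'e': node 12→1 (fail-walked)
i=15 'b': node 1→4
i=16 'e': node 4→1 (fail-walked)
i=17 'c': node 1→0 (fail-walked)
i=18 'b': node 0→12
i=19 'c': node 12→13  ** P6@[18:19]
i=20 'e': node 13→1 (fail-walked)
i=21 'b': node 1→4
i=22 'c': node 4→11  ** P4@[20:22],P6@[21:22]
i=23 'c': node 11→0 (fail-walked)
i=24 'e': node 0→1
i=25 'c': node 1→0 (fail-walked)
i=26 'c': node 0→0
i=27 'e': node 0→1
i=28 'c': node 1→0 (fail-walked)
i=29 'd': node 0→10  ** P3@[29:29]
i=30 'a': node 10→7 (fail-walked)
i=31 'd': node 7→10 (fail-walked)  ** P3@[31:31]
i=32 'd': node 10→10 (fail-walked)  ** P3@[32:32]
i=33 'c': node 10→0 (fail-walked)
i=34 'b': node 0→12
i=35 'b': node 12→12 (fail-walked)
i=36 'c': node 12→13  ** P6@[35:36]
i=37 'b': node 13→14  ** P5@[35:37]
i=38 'd': node 14→10 (fail-walked)  ** P3@[38:38]
i=39 'a': node 10→7 (fail-walked)
i=40 'e': node 7→8
i=41 'd': node 8→9  ** P2@[39:41],P3@[41:41]
i=42 'b': node 9→12 (fail-walked)
i=43 'b': node 12→12 (fail-walked)
i=44 'a': node 12→7 (fail-walked)
i=45 'e': node 7→8
i=46 'd': node 8→9  ** P2@[44:46],P3@[46:46]
i=47 'b': node 9→12 (fail-walked)
i=48 'a': node 12→7 (fail-walked)
i=49 'e': node 7→8
i=50 'd': node 8→9  ** P2@[48:50],P3@[50:50]
i=51 'e': node 9→1 (fail-walked)
i=52 'b': node 1→4
i=53 'c': node 4→11  ** P4@[51:53],P6@[52:53]
i=54 'b': node 11→14 (fail-walked)  ** P5@[52:54]
i=55 'c': node 14→13 (fail-walked)  ** P6@[54:55]
i=56 'b': node 13→14  ** P5@[54:56]
i=57 'b': node 14→12 (fail-walked)
i=58 'b': node 12→12 (fail-walked)

Result: [[1,6],[3,3],[4,3],[10,1],[11,2],[11,3],[19,6],[22,4],[22,6],[29,3],[31,3],[32,3],[36,6],[37,5],[38,3],[41,2],[41,3],[46,2],[46,3],[50,2],[50,3],[53,4],[53,6],[54,5],[55,6],[56,5]]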